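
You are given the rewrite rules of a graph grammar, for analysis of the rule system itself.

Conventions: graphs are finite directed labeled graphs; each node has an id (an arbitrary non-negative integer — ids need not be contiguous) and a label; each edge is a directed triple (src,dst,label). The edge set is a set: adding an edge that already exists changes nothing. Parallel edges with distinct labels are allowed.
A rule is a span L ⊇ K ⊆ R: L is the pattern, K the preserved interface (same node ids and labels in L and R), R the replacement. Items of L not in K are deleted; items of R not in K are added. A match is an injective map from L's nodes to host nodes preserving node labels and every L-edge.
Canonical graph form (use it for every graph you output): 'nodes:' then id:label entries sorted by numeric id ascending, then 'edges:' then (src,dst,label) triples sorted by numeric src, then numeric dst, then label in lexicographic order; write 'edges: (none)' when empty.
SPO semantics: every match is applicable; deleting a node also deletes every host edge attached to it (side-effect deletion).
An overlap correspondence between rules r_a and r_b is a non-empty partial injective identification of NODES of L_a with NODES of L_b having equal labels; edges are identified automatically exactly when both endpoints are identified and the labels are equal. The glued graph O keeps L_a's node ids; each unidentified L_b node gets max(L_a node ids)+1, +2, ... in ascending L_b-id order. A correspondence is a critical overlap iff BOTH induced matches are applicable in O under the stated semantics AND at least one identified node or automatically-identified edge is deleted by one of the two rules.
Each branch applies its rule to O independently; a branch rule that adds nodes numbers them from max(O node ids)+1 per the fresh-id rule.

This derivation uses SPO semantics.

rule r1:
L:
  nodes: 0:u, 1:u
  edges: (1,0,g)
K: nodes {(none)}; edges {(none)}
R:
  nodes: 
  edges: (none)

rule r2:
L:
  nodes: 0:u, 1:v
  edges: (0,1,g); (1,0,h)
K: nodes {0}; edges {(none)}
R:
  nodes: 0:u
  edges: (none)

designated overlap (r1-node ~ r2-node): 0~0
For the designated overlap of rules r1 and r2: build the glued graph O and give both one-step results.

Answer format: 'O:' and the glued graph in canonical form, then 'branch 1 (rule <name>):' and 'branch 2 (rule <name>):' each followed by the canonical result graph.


O:
nodes: 0:u, 1:u, 2:v
edges: (0,2,g); (1,0,g); (2,0,h)
branch 1 (rule r1):
nodes: 2:v
edges: (none)
branch 2 (rule r2):
nodes: 0:u, 1:u
edges: (1,0,g)


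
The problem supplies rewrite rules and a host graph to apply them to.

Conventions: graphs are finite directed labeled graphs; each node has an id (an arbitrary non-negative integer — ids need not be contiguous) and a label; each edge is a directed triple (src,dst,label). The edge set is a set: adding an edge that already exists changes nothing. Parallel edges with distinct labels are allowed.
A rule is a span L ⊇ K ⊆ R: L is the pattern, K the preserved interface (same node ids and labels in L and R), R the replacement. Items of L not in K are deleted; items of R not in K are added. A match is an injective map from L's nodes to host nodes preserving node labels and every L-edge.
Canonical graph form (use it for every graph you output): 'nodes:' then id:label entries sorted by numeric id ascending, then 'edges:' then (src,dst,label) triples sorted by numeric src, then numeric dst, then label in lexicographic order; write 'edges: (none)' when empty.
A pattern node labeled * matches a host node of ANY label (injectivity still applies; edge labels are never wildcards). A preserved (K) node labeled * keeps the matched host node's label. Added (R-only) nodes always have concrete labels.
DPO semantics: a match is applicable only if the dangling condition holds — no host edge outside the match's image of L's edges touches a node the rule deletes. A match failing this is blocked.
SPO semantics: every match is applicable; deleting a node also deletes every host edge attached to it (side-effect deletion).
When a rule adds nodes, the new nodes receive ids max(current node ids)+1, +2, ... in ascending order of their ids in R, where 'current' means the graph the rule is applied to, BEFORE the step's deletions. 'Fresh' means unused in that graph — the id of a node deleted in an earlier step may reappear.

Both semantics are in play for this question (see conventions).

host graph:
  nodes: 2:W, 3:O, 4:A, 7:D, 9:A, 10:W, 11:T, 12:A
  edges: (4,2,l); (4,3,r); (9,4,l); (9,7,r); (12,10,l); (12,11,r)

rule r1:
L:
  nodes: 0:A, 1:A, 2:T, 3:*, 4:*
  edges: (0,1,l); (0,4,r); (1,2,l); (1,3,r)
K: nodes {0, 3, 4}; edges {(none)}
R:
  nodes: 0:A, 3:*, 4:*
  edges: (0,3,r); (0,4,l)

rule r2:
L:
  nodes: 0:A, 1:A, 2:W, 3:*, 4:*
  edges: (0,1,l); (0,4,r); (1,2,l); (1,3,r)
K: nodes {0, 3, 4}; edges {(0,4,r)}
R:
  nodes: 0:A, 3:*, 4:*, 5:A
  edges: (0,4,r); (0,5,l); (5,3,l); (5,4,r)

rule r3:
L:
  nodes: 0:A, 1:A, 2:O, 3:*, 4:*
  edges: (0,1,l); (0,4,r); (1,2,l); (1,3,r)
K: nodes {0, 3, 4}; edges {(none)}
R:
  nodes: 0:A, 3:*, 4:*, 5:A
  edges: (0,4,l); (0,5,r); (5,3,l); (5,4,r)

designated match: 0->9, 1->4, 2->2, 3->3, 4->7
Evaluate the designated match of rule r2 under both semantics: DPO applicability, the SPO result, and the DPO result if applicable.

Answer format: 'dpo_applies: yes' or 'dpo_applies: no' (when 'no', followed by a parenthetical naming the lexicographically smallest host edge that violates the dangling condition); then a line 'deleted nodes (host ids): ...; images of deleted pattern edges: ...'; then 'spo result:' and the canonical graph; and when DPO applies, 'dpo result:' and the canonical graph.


dpo_applies: yes
deleted nodes (host ids): 2, 4; images of deleted pattern edges: (4,2,l); (4,3,r); (9,4,l)
spo result:
nodes: 3:O, 7:D, 9:A, 10:W, 11:T, 12:A, 13:A
edges: (9,7,r); (9,13,l); (12,10,l); (12,11,r); (13,3,l); (13,7,r)
dpo result:
nodes: 3:O, 7:D, 9:A, 10:W, 11:T, 12:A, 13:A
edges: (9,7,r); (9,13,l); (12,10,l); (12,11,r); (13,3,l); (13,7,r)


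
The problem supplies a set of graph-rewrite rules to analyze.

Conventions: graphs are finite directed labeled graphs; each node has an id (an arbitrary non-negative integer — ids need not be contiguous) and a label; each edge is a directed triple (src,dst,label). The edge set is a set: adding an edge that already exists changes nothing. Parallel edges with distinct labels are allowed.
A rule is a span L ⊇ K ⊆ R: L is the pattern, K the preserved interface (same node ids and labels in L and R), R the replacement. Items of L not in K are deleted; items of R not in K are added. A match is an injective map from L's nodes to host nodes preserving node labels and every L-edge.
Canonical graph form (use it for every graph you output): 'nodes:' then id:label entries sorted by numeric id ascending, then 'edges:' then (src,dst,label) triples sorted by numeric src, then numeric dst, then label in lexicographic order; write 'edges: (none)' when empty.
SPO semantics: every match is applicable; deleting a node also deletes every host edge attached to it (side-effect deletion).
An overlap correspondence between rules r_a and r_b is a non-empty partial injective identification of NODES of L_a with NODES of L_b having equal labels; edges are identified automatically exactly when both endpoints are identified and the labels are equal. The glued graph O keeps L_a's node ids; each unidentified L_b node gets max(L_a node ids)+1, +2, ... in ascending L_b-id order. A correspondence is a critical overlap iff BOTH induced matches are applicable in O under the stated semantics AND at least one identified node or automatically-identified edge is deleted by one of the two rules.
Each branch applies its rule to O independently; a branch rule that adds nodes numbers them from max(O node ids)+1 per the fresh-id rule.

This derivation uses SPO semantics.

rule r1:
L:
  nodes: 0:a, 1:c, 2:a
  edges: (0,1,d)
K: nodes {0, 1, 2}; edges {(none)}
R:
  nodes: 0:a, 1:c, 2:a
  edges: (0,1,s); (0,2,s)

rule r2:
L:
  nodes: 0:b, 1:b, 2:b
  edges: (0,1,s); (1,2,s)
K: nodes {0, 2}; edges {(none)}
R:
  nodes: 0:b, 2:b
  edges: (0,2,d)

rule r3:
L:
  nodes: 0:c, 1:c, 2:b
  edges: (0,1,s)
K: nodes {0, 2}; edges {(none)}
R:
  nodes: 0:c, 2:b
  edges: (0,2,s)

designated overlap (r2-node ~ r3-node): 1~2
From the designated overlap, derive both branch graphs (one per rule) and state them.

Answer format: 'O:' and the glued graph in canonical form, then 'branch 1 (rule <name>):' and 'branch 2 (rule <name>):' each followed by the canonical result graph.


O:
nodes: 0:b, 1:b, 2:b, 3:c, 4:c
edges: (0,1,s); (1,2,s); (3,4,s)
branch 1 (rule r2):
nodes: 0:b, 2:b, 3:c, 4:c
edges: (0,2,d); (3,4,s)
branch 2 (rule r3):
nodes: 0:b, 1:b, 2:b, 3:c
edges: (0,1,s); (1,2,s); (3,1,s)


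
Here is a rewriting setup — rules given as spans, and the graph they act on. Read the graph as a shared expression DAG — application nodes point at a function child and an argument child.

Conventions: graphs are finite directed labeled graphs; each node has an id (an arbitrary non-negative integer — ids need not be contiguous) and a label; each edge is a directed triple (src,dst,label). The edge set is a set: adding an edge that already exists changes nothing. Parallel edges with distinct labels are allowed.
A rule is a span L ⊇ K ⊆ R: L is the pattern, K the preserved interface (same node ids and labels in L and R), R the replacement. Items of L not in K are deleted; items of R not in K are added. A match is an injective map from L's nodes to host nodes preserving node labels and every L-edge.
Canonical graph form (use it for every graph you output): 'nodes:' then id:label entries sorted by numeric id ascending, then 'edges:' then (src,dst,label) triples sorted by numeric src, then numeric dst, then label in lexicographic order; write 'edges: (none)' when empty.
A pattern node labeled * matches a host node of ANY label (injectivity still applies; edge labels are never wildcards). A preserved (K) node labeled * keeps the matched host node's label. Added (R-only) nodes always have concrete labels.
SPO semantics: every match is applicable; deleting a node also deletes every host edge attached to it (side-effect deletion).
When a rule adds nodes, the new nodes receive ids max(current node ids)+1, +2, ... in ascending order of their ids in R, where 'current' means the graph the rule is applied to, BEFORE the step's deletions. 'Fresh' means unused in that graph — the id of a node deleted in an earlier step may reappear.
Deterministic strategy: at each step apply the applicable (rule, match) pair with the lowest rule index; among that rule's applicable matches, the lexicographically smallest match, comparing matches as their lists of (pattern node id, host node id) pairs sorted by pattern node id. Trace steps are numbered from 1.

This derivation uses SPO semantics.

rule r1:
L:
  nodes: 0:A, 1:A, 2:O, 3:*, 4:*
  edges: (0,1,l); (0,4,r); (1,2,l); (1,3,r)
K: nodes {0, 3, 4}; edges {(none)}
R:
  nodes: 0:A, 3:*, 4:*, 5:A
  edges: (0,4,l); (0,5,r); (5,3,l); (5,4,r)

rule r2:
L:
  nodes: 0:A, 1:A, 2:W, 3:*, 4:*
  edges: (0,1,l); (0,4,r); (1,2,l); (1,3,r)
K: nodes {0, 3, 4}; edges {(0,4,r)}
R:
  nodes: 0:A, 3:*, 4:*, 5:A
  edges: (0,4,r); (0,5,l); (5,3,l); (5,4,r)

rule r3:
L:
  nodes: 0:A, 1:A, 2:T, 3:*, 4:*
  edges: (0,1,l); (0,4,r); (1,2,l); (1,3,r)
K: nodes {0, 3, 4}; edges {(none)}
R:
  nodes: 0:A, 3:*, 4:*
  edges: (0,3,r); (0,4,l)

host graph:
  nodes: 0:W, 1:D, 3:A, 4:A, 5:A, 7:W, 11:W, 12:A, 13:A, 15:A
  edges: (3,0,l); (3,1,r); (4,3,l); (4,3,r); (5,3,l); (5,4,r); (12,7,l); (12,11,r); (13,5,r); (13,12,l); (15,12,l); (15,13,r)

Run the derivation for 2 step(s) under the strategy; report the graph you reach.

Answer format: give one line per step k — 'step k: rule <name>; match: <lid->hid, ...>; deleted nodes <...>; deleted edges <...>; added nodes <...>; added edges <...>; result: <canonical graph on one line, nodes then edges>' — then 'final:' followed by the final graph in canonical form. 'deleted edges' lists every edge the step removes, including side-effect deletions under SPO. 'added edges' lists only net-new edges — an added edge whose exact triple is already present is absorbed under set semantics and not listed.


step 1: rule r2; match: 0->5, 1->3, 2->0, 3->1, 4->4; deleted nodes 0, 3; deleted edges (3,0,l); (3,1,r); (4,3,l); (4,3,r); (5,3,l); added nodes 16; added edges (5,16,l); (16,1,l); (16,4,r); result: nodes: 1:D, 4:A, 5:A, 7:W, 11:W, 12:A, 13:A, 15:A, 16:A edges: (5,4,r); (5,16,l); (12,7,l); (12,11,r); (13,5,r); (13,12,l); (15,12,l); (15,13,r); (16,1,l); (16,4,r)
step 2: rule r2; match: 0->13, 1->12, 2->7, 3->11, 4->5; deleted nodes 7, 12; deleted edges (12,7,l); (12,11,r); (13,12,l); (15,12,l); added nodes 17; added edges (13,17,l); (17,5,r); (17,11,l); result: nodes: 1:D, 4:A, 5:A, 11:W, 13:A, 15:A, 16:A, 17:A edges: (5,4,r); (5,16,l); (13,5,r); (13,17,l); (15,13,r); (16,1,l); (16,4,r); (17,5,r); (17,11,l)
final:
nodes: 1:D, 4:A, 5:A, 11:W, 13:A, 15:A, 16:A, 17:A
edges: (5,4,r); (5,16,l); (13,5,r); (13,17,l); (15,13,r); (16,1,l); (16,4,r); (17,5,r); (17,11,l)


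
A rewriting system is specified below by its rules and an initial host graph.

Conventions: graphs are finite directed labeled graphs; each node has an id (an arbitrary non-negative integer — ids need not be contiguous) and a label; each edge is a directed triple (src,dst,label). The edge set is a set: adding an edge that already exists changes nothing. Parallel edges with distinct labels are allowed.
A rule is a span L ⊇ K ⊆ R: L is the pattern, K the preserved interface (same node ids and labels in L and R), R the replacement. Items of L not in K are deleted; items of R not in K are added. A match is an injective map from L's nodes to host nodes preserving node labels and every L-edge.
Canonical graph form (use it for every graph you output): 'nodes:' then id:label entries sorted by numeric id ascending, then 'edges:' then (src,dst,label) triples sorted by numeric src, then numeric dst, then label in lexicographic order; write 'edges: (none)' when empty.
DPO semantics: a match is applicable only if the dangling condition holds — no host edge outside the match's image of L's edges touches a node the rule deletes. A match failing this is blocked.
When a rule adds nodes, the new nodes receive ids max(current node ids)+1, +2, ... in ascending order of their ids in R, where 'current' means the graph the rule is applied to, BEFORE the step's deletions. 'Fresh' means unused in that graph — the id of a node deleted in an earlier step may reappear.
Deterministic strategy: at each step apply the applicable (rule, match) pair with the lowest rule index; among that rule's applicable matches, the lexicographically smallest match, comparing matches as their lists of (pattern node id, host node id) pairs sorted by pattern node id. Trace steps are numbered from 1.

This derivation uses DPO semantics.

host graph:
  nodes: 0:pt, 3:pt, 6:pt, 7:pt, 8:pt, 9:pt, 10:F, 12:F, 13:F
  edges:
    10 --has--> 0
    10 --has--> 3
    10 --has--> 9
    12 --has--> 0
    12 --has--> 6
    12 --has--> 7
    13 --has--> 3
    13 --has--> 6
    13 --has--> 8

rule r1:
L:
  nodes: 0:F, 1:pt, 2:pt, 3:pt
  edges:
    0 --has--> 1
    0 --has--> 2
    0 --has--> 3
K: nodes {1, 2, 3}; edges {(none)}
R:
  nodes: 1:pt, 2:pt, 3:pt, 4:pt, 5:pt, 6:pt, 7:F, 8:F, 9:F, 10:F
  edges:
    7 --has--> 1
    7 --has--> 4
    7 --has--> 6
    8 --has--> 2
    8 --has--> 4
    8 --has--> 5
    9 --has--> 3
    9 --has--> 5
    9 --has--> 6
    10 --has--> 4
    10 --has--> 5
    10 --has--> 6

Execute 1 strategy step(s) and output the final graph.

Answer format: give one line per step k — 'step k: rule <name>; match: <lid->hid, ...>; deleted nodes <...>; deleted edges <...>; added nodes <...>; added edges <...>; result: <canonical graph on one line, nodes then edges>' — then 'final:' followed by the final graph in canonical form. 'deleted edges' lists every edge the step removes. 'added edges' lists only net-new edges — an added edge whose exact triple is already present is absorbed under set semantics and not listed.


step 1: rule r1; match: 0->10, 1->0, 2->3, 3->9; deleted nodes 10; deleted edges (10,0,has); (10,3,has); (10,9,has); added nodes 14, 15, 16, 17, 18, 19, 20; added edges (17,0,has); (17,14,has); (17,16,has); (18,3,has); (18,14,has); (18,15,has); (19,9,has); (19,15,has); (19,16,has); (20,14,has); (20,15,has); (20,16,has); result: nodes: 0:pt, 3:pt, 6:pt, 7:pt, 8:pt, 9:pt, 12:F, 13:F, 14:pt, 15:pt, 16:pt, 17:F, 18:F, 19:F, 20:F edges: (12,0,has); (12,6,has); (12,7,has); (13,3,has); (13,6,has); (13,8,has); (17,0,has); (17,14,has); (17,16,has); (18,3,has); (18,14,has); (18,15,has); (19,9,has); (19,15,has); (19,16,has); (20,14,has); (20,15,has); (20,16,has)
final:
nodes: 0:pt, 3:pt, 6:pt, 7:pt, 8:pt, 9:pt, 12:F, 13:F, 14:pt, 15:pt, 16:pt, 17:F, 18:F, 19:F, 20:F
edges: (12,0,has); (12,6,has); (12,7,has); (13,3,has); (13,6,has); (13,8,has); (17,0,has); (17,14,has); (17,16,has); (18,3,has); (18,14,has); (18,15,has); (19,9,has); (19,15,has); (19,16,has); (20,14,has); (20,15,has); (20,16,has)


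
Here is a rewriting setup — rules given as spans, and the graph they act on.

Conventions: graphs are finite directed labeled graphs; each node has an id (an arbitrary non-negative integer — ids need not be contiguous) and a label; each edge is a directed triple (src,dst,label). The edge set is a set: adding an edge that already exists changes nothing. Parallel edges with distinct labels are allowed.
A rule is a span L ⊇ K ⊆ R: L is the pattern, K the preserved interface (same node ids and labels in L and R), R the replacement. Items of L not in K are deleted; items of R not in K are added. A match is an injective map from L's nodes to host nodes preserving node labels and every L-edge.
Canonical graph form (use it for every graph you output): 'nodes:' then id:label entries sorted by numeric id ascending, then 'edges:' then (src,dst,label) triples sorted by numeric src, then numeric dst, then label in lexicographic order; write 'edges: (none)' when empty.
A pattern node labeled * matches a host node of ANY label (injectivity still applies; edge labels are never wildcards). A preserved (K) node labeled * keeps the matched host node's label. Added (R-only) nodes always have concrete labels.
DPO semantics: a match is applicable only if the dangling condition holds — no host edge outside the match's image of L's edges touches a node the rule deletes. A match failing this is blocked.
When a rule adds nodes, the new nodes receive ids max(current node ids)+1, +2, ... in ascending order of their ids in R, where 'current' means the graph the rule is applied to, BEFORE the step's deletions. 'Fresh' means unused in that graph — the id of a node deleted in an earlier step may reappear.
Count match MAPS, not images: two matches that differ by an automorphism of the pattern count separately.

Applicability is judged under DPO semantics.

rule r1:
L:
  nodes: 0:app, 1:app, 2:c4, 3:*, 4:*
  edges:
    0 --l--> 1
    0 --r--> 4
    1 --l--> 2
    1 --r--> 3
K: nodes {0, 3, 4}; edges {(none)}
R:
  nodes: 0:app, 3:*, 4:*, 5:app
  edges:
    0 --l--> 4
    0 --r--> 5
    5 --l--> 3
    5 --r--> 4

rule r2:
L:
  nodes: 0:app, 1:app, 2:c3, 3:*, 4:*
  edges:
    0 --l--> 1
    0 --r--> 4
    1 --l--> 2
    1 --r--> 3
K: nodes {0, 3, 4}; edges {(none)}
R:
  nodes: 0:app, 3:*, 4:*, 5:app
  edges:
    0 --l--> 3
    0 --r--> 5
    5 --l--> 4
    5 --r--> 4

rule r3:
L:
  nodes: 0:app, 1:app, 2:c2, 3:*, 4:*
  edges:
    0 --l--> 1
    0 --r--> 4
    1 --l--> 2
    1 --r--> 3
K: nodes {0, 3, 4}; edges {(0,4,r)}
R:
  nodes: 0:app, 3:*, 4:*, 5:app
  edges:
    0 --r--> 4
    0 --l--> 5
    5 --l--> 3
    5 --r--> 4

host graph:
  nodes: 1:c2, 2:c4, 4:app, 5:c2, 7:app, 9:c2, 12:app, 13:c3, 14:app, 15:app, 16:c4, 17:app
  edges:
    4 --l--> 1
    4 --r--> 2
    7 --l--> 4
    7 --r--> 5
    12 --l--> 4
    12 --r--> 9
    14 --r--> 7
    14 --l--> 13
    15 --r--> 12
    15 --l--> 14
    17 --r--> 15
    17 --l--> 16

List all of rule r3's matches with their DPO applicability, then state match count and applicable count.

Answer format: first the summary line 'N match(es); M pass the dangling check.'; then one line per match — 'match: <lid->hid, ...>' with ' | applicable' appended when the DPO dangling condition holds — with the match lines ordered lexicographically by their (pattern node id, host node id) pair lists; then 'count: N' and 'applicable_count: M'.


2 match(es); 0 pass the dangling check.
match: 0->7, 1->4, 2->1, 3->2, 4->5
match: 0->12, 1->4, 2->1, 3->2, 4->9
count: 2
applicable_count: 0


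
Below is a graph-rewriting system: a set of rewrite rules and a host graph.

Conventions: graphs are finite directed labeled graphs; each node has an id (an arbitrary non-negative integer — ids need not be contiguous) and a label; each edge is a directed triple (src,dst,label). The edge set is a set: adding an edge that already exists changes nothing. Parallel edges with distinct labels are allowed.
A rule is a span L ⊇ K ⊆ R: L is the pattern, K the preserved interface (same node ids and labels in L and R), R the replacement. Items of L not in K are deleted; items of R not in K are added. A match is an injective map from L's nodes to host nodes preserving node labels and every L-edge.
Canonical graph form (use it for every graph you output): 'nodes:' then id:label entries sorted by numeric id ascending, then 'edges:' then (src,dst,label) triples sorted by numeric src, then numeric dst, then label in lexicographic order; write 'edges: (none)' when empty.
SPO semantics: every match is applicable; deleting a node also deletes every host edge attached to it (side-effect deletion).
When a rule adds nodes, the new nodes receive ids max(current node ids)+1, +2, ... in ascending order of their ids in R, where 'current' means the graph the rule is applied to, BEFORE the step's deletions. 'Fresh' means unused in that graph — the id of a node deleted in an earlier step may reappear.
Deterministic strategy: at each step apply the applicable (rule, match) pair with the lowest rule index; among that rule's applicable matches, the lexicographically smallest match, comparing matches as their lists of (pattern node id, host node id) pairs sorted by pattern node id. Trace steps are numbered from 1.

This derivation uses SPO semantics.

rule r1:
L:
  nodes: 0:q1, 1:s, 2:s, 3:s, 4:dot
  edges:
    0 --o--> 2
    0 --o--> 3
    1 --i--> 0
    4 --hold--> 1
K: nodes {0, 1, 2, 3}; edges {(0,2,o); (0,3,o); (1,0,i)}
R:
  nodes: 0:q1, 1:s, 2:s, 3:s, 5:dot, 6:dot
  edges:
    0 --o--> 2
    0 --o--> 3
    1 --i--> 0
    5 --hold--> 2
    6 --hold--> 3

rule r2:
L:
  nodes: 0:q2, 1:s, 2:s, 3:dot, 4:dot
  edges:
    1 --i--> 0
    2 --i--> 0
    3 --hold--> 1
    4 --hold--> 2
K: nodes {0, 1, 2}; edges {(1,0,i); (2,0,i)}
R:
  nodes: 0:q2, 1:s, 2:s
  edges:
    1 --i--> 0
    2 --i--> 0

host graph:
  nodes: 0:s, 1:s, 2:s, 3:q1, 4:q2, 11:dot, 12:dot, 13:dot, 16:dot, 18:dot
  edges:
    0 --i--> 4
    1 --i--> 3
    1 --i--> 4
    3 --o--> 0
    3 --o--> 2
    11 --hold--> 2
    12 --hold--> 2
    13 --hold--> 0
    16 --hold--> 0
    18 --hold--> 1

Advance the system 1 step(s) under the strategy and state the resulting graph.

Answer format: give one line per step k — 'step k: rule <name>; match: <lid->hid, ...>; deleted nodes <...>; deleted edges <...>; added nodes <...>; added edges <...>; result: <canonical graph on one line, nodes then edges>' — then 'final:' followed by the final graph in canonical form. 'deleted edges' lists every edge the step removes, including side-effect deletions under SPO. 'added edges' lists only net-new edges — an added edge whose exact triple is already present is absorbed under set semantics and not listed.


step 1: rule r1; match: 0->3, 1->1, 2->0, 3->2, 4->18; deleted nodes 18; deleted edges (18,1,hold); added nodes 19, 20; added edges (19,0,hold); (20,2,hold); result: nodes: 0:s, 1:s, 2:s, 3:q1, 4:q2, 11:dot, 12:dot, 13:dot, 16:dot, 19:dot, 20:dot edges: (0,4,i); (1,3,i); (1,4,i); (3,0,o); (3,2,o); (11,2,hold); (12,2,hold); (13,0,hold); (16,0,hold); (19,0,hold); (20,2,hold)
final:
nodes: 0:s, 1:s, 2:s, 3:q1, 4:q2, 11:dot, 12:dot, 13:dot, 16:dot, 19:dot, 20:dot
edges: (0,4,i); (1,3,i); (1,4,i); (3,0,o); (3,2,o); (11,2,hold); (12,2,hold); (13,0,hold); (16,0,hold); (19,0,hold); (20,2,hold)


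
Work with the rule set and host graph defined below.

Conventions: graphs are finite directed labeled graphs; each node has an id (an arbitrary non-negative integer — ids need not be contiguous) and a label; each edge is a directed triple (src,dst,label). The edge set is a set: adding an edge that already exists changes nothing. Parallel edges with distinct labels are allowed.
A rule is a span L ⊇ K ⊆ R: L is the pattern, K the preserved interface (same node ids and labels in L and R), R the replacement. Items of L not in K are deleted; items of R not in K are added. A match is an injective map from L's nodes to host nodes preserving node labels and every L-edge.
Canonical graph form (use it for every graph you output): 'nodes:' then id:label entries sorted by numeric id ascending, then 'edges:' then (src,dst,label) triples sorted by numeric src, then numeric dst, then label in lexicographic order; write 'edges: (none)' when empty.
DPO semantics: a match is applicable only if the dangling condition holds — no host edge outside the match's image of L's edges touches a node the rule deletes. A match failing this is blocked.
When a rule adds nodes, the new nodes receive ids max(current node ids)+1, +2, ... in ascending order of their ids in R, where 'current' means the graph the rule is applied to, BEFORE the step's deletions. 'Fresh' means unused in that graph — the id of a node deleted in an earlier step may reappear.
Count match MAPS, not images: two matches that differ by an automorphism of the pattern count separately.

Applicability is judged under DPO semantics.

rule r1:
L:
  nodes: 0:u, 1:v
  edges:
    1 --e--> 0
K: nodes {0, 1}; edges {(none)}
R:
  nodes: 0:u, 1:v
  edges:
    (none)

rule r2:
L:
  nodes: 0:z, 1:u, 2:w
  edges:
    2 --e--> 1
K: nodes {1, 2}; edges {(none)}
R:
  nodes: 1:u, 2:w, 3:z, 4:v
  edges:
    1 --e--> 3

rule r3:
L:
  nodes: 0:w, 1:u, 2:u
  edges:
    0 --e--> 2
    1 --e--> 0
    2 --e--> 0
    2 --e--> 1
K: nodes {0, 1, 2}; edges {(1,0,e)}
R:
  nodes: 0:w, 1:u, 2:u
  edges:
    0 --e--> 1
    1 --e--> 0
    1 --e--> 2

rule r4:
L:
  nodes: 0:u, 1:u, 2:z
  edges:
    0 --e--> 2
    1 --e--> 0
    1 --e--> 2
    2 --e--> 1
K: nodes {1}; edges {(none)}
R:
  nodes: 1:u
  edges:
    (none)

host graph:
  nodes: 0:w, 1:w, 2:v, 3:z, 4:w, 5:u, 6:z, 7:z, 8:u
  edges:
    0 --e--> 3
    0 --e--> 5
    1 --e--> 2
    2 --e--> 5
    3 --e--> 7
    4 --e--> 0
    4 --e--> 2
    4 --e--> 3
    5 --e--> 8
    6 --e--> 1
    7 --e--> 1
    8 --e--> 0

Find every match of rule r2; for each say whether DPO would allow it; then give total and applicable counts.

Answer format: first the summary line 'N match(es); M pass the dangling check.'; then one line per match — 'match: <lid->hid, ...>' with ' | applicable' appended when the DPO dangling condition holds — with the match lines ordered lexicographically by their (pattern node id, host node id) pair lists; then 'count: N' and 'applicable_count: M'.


3 match(es); 0 pass the dangling check.
match: 0->3, 1->5, 2->0
match: 0->6, 1->5, 2->0
match: 0->7, 1->5, 2->0
count: 3
applicable_count: 0


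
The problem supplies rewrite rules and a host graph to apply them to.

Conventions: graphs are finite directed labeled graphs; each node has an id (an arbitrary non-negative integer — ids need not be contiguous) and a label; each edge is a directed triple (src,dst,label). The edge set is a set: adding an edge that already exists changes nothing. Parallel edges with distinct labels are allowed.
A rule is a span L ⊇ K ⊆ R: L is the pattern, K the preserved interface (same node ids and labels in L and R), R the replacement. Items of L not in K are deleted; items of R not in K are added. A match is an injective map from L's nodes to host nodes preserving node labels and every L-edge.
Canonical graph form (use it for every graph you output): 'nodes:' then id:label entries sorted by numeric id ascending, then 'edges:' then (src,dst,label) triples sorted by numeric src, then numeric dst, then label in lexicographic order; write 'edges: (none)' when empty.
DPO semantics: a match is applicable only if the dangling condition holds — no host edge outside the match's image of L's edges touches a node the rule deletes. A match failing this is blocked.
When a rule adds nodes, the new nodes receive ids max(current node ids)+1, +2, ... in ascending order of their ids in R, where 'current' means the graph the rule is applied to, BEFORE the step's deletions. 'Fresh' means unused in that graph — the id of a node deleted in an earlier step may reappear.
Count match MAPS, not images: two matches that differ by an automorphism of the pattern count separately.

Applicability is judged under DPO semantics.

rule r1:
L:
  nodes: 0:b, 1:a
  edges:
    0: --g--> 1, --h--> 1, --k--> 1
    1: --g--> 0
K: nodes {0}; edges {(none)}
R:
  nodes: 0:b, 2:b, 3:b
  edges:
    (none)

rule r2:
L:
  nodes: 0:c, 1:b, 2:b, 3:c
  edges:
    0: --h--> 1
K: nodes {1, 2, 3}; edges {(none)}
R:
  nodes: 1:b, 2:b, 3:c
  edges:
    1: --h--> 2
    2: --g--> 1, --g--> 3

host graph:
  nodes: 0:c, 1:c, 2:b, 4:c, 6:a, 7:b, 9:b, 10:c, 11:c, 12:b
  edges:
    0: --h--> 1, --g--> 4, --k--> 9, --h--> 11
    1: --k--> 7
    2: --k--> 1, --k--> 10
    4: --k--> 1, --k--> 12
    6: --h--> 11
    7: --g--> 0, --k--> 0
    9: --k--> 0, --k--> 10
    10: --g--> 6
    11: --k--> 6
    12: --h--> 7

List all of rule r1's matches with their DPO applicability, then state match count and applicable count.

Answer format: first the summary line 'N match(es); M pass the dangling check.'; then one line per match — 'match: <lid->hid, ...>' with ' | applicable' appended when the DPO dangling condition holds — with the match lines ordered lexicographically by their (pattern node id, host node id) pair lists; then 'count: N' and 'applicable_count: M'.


0 match(es); 0 pass the dangling check.
count: 0
applicable_count: 0


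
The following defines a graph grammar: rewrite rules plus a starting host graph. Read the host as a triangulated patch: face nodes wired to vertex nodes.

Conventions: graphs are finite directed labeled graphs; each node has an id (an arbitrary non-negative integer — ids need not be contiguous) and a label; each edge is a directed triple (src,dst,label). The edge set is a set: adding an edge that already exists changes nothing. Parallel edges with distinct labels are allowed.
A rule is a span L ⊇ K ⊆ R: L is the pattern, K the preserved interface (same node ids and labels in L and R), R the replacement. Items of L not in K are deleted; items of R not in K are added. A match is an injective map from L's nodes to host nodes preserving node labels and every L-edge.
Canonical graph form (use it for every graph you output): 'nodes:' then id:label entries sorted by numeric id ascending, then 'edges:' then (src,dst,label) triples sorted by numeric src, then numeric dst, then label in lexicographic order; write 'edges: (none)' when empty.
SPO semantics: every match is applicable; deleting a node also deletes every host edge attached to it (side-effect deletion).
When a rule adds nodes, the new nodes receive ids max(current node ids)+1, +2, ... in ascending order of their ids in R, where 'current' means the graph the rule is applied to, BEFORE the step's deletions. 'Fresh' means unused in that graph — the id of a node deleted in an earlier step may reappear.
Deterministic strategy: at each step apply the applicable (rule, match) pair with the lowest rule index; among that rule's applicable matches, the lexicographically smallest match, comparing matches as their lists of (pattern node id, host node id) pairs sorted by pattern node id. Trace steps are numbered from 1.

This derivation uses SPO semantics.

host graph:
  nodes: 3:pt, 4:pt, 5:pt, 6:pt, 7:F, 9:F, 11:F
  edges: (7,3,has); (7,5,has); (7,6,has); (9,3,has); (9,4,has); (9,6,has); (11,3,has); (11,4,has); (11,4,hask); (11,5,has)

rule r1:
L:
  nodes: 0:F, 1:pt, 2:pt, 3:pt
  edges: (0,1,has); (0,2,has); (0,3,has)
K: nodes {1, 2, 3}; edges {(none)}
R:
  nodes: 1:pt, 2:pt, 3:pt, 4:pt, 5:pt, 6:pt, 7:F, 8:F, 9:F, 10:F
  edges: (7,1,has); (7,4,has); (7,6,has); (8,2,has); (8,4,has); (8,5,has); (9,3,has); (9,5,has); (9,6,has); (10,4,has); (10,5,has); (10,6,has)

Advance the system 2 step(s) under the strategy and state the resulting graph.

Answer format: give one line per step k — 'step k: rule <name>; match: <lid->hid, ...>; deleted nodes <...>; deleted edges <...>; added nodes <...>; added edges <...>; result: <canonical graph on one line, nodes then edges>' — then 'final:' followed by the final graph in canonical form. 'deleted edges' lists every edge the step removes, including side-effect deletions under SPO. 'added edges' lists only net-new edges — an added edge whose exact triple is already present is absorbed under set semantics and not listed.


step 1: rule r1; match: 0->7, 1->3, 2->5, 3->6; deleted nodes 7; deleted edges (7,3,has); (7,5,has); (7,6,has); added nodes 12, 13, 14, 15, 16, 17, 18; added edges (15,3,has); (15,12,has); (15,14,has); (16,5,has); (16,12,has); (16,13,has); (17,6,has); (17,13,has); (17,14,has); (18,12,has); (18,13,has); (18,14,has); result: nodes: 3:pt, 4:pt, 5:pt, 6:pt, 9:F, 11:F, 12:pt, 13:pt, 14:pt, 15:F, 16:F, 17:F, 18:F edges: (9,3,has); (9,4,has); (9,6,has); (11,3,has); (11,4,has); (11,4,hask); (11,5,has); (15,3,has); (15,12,has); (15,14,has); (16,5,has); (16,12,has); (16,13,has); (17,6,has); (17,13,has); (17,14,has); (18,12,has); (18,13,has); (18,14,has)
step 2: rule r1; match: 0->9, 1->3, 2->4, 3->6; deleted nodes 9; deleted edges (9,3,has); (9,4,has); (9,6,has); added nodes 19, 20, 21, 22, 23, 24, 25; added edges (22,3,has); (22,19,has); (22,21,has); (23,4,has); (23,19,has); (23,20,has); (24,6,has); (24,20,has); (24,21,has); (25,19,has); (25,20,has); (25,21,has); result: nodes: 3:pt, 4:pt, 5:pt, 6:pt, 11:F, 12:pt, 13:pt, 14:pt, 15:F, 16:F, 17:F, 18:F, 19:pt, 20:pt, 21:pt, 22:F, 23:F, 24:F, 25:F edges: (11,3,has); (11,4,has); (11,4,hask); (11,5,has); (15,3,has); (15,12,has); (15,14,has); (16,5,has); (16,12,has); (16,13,has); (17,6,has); (17,13,has); (17,14,has); (18,12,has); (18,13,has); (18,14,has); (22,3,has); (22,19,has); (22,21,has); (23,4,has); (23,19,has); (23,20,has); (24,6,has); (24,20,has); (24,21,has); (25,19,has); (25,20,has); (25,21,has)
final:
nodes: 3:pt, 4:pt, 5:pt, 6:pt, 11:F, 12:pt, 13:pt, 14:pt, 15:F, 16:F, 17:F, 18:F, 19:pt, 20:pt, 21:pt, 22:F, 23:F, 24:F, 25:F
edges: (11,3,has); (11,4,has); (11,4,hask); (11,5,has); (15,3,has); (15,12,has); (15,14,has); (16,5,has); (16,12,has); (16,13,has); (17,6,has); (17,13,has); (17,14,has); (18,12,has); (18,13,has); (18,14,has); (22,3,has); (22,19,has); (22,21,has); (23,4,has); (23,19,has); (23,20,has); (24,6,has); (24,20,has); (24,21,has); (25,19,has); (25,20,has); (25,21,has)


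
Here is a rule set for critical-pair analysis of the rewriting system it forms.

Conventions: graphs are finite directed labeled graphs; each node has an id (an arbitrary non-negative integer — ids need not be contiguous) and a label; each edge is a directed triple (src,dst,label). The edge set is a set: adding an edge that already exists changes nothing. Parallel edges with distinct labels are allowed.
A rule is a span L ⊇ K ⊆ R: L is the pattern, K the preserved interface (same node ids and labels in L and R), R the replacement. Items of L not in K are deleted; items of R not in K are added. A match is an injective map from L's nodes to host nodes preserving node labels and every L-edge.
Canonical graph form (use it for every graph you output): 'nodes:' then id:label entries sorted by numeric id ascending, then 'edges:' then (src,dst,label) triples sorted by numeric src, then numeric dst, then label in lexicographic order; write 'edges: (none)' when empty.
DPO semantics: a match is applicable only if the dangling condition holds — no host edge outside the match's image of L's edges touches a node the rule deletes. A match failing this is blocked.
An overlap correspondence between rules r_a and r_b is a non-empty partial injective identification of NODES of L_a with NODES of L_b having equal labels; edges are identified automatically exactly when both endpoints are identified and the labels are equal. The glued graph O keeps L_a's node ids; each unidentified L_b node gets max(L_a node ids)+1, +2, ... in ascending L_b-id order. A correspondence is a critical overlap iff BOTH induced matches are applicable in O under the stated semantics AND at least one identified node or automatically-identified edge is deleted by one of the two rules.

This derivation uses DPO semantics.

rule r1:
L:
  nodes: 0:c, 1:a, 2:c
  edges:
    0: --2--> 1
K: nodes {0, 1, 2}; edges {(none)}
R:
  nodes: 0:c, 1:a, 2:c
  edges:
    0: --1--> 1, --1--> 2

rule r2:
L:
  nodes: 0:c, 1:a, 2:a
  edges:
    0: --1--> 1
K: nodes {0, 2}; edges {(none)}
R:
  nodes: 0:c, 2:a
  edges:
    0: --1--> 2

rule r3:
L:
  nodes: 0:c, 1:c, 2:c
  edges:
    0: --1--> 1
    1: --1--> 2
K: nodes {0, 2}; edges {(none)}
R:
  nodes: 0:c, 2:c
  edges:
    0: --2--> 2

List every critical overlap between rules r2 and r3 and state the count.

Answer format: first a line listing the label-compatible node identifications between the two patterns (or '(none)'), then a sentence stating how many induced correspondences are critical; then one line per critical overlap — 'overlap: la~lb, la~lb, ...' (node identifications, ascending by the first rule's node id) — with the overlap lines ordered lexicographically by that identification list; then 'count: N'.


label-compatible node identifications between L(r2) and L(r3): 0~0, 0~1, 0~2
0 of the induced correspondences are critical overlaps of r2 and r3.
count: 0


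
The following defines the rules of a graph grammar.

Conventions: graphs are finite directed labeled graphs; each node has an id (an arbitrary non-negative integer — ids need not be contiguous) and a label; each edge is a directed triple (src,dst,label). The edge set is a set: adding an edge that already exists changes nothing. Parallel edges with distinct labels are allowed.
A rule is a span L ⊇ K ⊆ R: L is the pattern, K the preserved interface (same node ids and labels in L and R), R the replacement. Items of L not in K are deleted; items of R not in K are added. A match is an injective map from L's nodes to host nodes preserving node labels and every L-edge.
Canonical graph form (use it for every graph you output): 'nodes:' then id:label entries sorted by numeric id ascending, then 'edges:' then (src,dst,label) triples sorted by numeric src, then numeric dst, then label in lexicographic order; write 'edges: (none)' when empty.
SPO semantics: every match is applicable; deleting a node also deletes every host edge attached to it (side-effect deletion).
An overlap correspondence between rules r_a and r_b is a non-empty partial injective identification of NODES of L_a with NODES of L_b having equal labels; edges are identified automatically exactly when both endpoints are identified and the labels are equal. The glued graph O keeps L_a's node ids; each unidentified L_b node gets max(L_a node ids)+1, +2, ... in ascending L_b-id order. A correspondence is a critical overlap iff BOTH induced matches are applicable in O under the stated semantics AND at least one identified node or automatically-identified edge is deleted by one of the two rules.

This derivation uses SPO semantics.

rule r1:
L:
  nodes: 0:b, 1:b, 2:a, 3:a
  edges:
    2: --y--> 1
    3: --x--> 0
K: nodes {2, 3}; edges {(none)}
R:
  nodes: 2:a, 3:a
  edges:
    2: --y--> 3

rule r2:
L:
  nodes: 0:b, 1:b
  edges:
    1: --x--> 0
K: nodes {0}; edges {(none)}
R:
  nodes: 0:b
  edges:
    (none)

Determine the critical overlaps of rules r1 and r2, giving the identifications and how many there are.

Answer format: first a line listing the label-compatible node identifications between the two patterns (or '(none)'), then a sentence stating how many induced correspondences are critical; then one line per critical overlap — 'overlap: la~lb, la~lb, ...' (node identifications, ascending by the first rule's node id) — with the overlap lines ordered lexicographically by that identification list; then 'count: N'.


label-compatible node identifications between L(r1) and L(r2): 0~0, 0~1, 1~0, 1~1
6 of the induced correspondences are critical overlaps of r1 and r2.
overlap: 0~0
overlap: 0~0, 1~1
overlap: 0~1
overlap: 0~1, 1~0
overlap: 1~0
overlap: 1~1
count: 6
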